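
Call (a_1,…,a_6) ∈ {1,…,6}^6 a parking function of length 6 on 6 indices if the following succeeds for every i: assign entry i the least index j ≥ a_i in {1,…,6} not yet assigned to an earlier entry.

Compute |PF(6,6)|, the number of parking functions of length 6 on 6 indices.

#PF = (6−6+1)·(6+1)^(6−1) = 1 · 16807 = 16807 (Pollak)
E.g. (2,6,4,2,2,1) → sorted (1,2,2,2,4,6): b_i ≤ i ∀i, a PF.

16807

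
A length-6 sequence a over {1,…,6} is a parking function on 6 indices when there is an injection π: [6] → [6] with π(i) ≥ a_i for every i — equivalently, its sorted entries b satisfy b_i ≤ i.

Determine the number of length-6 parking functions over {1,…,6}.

16807

|PF| = (7−6)·7^(6−1) = 1 · 16807 = 16807 (Pollak)
Check (2,1,3,6,5,1) → sorted (1,1,2,3,5,6): b_i ≤ i ∀i, a PF.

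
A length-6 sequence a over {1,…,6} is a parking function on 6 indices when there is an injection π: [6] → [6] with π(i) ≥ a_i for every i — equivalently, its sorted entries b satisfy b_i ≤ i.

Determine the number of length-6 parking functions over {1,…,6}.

|PF| = (6+1−6)·(6+1)^{6−1} = 1 · 16807 = 16807 (Konheim–Weiss)
One tuple (1,1,4,1,3,6) → sorted (1,1,1,3,4,6): b_i ≤ i ∀i, a PF.

16807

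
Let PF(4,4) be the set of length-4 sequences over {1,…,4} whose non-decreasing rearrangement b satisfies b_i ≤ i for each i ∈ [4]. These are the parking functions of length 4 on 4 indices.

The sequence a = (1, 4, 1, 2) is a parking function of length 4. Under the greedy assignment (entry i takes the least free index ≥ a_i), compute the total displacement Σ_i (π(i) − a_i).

2

Σπ = 4·5/2 = 10 (π permutes [4]); Σa = 1+4+1+2 = 8; disp = 10−8 = 2.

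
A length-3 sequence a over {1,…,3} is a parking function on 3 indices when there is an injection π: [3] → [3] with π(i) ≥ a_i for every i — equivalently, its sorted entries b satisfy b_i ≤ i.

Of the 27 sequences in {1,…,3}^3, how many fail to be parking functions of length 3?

11

|PF(3,3)| = 1·4^2 = 1·16 = 16 (Pollak)
Check (3,3,1) → sorted (1,3,3): b_2=3>2, not a PF.
3^3 − 16 = 27 − 16 = 11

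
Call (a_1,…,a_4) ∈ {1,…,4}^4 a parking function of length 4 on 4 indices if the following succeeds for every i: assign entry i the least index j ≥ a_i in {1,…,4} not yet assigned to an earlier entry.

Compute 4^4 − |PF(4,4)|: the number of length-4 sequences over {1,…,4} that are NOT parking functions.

131

#PF = 1·5^3 = 1×125 = 125
Check (2,4,4,3) → sorted (2,3,4,4): b_1=2>1, not a PF.
So 256 − 125 = 131 fail.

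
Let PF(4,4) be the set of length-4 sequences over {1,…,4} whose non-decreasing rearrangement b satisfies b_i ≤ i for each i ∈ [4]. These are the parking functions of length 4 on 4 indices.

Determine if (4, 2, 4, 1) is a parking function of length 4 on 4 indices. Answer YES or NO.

NO

Order a: b = (1, 2, 4, 4).
  b_1=1 ≤ 1
  b_2=2 ≤ 2
  b_3=4 > 3
  fails at i=3 ⇒ NO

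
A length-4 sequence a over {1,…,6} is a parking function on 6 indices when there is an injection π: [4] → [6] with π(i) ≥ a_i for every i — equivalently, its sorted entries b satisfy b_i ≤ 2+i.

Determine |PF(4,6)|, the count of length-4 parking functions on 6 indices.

|PF(4,6)| = (7−4)·7^(4−1) = 3·343 = 1029
Check (2,3,6,5) → sorted (2,3,5,6): b_i ≤ 2+i ∀i, a PF.

1029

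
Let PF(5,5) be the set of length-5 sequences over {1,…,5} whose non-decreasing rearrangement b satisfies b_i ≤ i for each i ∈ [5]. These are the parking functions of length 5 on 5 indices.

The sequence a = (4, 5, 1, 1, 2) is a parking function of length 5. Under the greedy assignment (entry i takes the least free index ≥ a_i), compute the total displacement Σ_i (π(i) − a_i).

2

Σπ = 15 ({1..5} each once); Σa = 4+5+1+1+2 = 13; disp = 15−13 = 2.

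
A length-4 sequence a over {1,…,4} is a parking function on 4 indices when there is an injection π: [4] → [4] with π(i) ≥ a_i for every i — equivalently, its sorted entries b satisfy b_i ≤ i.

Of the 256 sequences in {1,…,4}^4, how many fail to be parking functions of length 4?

|PF| = (4+1−4)·(4+1)^{4−1} = 1·125 = 125 (Pollak)
E.g. (1,4,2,4) → sorted (1,2,4,4): b_3=4>3, not a PF.
So 256 − 125 = 131 fail.

131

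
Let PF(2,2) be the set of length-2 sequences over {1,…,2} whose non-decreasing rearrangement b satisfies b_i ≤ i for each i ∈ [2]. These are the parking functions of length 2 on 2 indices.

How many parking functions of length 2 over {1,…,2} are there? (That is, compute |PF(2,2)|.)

|PF(2,2)| = (3−2)·3^(2−1) = 1 · 3 = 3 (Konheim–Weiss)
Check (2,1) → sorted (1,2): b_i ≤ i ∀i, a PF.

3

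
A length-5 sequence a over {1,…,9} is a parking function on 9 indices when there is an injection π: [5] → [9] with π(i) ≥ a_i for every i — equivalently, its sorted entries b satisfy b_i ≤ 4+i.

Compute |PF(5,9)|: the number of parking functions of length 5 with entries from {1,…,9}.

|PF| = (9+1−5)·(9+1)^{5−1} = 5 · 10000 = 50000 [KW]
Example (2,7,3,4,2) → sorted (2,2,3,4,7): b_i ≤ 4+i ∀i, a PF.

50000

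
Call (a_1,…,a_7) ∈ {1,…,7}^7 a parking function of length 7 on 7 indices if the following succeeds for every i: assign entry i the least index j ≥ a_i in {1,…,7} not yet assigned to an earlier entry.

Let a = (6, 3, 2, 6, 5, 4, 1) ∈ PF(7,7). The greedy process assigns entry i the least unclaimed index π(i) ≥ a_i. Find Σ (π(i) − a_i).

Σπ = 28 ({1..7} each once); Σa = 6+3+2+6+5+4+1 = 27; disp = 28−27 = 1.

1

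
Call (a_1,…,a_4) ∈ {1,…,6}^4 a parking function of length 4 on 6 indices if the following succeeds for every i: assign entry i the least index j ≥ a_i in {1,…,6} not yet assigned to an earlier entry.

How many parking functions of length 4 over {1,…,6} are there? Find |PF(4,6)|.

1029

|PF(4,6)| = (6+1−4)·(6+1)^{4−1} = 3·343 = 1029
One tuple (2,4,2,1) → sorted (1,2,2,4): b_i ≤ 2+i ∀i, a PF.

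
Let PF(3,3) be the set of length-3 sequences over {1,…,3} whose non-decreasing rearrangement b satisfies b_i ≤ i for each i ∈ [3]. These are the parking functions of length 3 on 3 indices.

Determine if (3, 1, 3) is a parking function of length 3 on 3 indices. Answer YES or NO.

Order a: b = (1, 3, 3).
  b_1=1 ≤ 1
  b_2=3 > 2
  fails at i=2 ⇒ NO

NO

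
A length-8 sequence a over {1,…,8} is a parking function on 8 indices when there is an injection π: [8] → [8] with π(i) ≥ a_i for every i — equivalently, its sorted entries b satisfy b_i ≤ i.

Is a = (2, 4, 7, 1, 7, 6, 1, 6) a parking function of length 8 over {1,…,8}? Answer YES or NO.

Sorted: b = (1, 1, 2, 4, 6, 6, 7, 7).
  b_1=1 ≤ 1
  b_2=1 ≤ 2
  b_3=2 ≤ 3
  b_4=4 ≤ 4
  b_5=6 > 5
  fails at i=5 ⇒ NO

NO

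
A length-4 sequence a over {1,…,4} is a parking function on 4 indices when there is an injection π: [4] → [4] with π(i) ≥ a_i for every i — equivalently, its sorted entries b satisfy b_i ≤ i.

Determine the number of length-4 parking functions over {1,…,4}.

125

#PF = (4−4+1)·(4+1)^(4−1) = 1 · 125 = 125 [KW]
Check (2,1,1,2) → sorted (1,1,2,2): b_i ≤ i ∀i, a PF.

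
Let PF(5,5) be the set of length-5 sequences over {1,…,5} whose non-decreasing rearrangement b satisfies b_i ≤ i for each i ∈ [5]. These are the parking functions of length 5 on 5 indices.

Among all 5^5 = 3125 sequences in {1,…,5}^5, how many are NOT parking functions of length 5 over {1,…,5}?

1829

|PF(5,5)| = (6−5)·6^(5−1) = 1·1296 = 1296
Example (5,2,1,5,1) → sorted (1,1,2,5,5): b_4=5>4, not a PF.
So 3125 − 1296 = 1829 fail.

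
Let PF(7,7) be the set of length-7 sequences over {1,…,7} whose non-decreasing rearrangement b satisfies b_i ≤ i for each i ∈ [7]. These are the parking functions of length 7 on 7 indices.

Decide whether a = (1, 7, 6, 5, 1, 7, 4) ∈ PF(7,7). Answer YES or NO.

NO

Order a: b = (1, 1, 4, 5, 6, 7, 7).
  b_1=1 ≤ 1
  b_2=1 ≤ 2
  b_3=4 > 3
  fails at i=3 ⇒ NO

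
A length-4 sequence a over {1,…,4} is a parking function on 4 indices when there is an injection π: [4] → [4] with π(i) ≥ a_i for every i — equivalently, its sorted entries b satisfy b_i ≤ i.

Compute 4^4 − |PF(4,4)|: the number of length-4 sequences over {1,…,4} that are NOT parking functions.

#PF = (5−4)·5^(4−1) = 1 · 125 = 125 (Pollak)
Example (3,4,3,4) → sorted (3,3,4,4): b_1=3>1, not a PF.
Total 256; non-PF = 256−125 = 131

131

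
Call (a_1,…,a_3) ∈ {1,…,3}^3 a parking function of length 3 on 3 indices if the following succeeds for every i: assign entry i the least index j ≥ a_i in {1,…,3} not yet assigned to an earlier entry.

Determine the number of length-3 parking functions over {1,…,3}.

16

|PF(3,3)| = 1·4^2 = 1·16 = 16
E.g. (1,1,3) → sorted (1,1,3): b_i ≤ i ∀i, a PF.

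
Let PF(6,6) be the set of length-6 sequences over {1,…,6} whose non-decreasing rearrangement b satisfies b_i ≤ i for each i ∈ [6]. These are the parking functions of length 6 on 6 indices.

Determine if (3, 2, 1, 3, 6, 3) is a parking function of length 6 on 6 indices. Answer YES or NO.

YES

Rearranged: b = (1, 2, 3, 3, 3, 6).
  b_1=1 ≤ 1
  b_2=2 ≤ 2
  b_3=3 ≤ 3
  b_4=3 ≤ 4
  b_5=3 ≤ 5
  b_6=6 ≤ 6
All bounds hold ⇒ YES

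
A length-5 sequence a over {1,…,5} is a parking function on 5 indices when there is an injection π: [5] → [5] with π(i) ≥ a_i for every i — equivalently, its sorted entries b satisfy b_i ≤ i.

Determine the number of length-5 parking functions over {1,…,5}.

1296

|PF(5,5)| = (6−5)·6^(5−1) = 1 · 1296 = 1296 (Konheim–Weiss)
Example (1,4,3,2,1) → sorted (1,1,2,3,4): b_i ≤ i ∀i, a PF.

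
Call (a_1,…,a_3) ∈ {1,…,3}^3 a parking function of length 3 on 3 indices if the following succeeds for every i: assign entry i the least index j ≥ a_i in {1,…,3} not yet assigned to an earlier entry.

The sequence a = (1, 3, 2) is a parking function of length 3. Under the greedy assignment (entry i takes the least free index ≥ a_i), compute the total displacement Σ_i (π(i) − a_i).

0

Σπ(i) = 1+…+3 = 6; Σa = 1+3+2 = 6; disp = 6−6 = 0.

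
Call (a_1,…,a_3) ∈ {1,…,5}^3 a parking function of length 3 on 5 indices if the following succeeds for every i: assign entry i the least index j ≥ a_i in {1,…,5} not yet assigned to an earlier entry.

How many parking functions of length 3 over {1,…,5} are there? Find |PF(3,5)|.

#PF = 3·6^2 = 3·36 = 108 (Pollak)
One tuple (4,3,5) → sorted (3,4,5): b_i ≤ 2+i ∀i, a PF.

108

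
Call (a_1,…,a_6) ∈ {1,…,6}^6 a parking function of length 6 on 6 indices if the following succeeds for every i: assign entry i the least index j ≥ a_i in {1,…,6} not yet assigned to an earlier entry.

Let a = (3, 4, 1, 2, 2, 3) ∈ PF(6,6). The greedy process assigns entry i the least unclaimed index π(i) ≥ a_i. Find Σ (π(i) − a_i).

Σπ = 6·7/2 = 21 (π permutes [6]); Σa = 3+4+1+2+2+3 = 15; disp = 21−15 = 6.

6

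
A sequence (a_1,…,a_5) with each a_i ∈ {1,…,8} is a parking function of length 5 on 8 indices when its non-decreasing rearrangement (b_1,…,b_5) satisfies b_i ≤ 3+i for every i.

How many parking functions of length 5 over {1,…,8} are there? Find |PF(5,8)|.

#PF = (8+1−5)·(8+1)^{5−1} = 4·6561 = 26244 [KW]
One tuple (3,3,8,2,1) → sorted (1,2,3,3,8): b_i ≤ 3+i ∀i, a PF.

26244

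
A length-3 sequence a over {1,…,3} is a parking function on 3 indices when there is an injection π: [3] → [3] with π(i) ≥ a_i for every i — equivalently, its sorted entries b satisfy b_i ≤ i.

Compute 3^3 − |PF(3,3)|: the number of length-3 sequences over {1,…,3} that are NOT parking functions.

#PF = 1·4^2 = 1 · 16 = 16 [KW]
Example (2,2,2) → sorted (2,2,2): b_1=2>1, not a PF.
So 27 − 16 = 11 fail.

11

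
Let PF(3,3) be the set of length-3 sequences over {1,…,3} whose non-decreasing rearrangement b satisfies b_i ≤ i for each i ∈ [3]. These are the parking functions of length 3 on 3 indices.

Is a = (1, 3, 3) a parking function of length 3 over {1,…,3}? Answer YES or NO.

NO

Order a: b = (1, 3, 3).
  b_1=1 ≤ 1
  b_2=3 > 2
  fails at i=2 ⇒ NO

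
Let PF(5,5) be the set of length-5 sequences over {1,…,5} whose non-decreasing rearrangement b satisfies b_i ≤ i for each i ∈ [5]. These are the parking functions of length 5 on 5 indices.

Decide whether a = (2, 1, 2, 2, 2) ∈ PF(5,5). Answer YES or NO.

YES

Rearranged: b = (1, 2, 2, 2, 2).
  b_1=1 ≤ 1
  b_2=2 ≤ 2
  b_3=2 ≤ 3
  b_4=2 ≤ 4
  b_5=2 ≤ 5
All bounds hold ⇒ YES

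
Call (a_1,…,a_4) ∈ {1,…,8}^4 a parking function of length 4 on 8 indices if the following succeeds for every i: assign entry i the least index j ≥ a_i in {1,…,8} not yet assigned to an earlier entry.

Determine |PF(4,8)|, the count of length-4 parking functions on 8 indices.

3645

Count = 5·9^3 = 5×729 = 3645 (Pollak)
One tuple (8,3,7,6) → sorted (3,6,7,8): b_i ≤ 4+i ∀i, a PF.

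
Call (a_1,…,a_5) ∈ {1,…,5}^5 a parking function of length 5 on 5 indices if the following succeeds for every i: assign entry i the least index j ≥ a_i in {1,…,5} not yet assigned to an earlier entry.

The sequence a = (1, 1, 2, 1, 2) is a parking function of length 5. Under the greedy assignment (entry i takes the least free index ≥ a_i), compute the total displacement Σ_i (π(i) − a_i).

8

Σπ = 5·6/2 = 15 (π permutes [5]); Σa = 1+1+2+1+2 = 7; disp = 15−7 = 8.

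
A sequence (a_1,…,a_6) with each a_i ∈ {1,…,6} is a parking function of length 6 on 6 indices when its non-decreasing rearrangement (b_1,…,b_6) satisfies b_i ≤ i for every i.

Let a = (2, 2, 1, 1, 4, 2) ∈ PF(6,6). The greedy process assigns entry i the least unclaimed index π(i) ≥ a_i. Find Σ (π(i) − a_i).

Σπ(i) = 1+…+6 = 21; Σa = 2+2+1+1+4+2 = 12; disp = 21−12 = 9.

9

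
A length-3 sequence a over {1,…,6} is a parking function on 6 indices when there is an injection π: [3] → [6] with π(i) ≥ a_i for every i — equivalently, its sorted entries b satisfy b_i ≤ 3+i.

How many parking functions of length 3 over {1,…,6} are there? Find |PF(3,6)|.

|PF| = (6−3+1)·(6+1)^(3−1) = 4·49 = 196 [KW]
Example (4,4,6) → sorted (4,4,6): b_i ≤ 3+i ∀i, a PF.

196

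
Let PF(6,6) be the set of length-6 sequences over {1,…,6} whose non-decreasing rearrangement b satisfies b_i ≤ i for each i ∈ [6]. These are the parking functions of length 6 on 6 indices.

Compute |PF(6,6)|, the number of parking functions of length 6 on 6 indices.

16807

|PF(6,6)| = (7−6)·7^(6−1) = 1 · 16807 = 16807
Example (1,2,1,4,3,3) → sorted (1,1,2,3,3,4): b_i ≤ i ∀i, a PF.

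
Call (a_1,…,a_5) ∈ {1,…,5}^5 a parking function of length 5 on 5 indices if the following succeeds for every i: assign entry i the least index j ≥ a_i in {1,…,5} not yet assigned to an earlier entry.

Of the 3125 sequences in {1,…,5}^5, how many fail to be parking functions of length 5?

|PF| = (6−5)·6^(5−1) = 1 · 1296 = 1296
Check (2,2,2,3,2) → sorted (2,2,2,2,3): b_1=2>1, not a PF.
5^5 − 1296 = 3125 − 1296 = 1829

1829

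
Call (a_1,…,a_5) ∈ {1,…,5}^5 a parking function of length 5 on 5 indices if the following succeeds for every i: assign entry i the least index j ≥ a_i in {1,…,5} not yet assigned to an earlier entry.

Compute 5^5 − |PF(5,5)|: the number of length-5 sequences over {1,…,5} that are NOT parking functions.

#PF = (6−5)·6^(5−1) = 1 · 1296 = 1296 (Konheim–Weiss)
Example (5,2,5,3,5) → sorted (2,3,5,5,5): b_1=2>1, not a PF.
So 3125 − 1296 = 1829 fail.

1829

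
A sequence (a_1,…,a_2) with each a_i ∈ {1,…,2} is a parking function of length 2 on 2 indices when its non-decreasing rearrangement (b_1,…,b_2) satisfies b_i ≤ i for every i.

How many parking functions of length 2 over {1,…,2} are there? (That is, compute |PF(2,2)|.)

3

Count = (2+1−2)·(2+1)^{2−1} = 1 · 3 = 3 [KW]
Example (2,1) → sorted (1,2): b_i ≤ i ∀i, a PF.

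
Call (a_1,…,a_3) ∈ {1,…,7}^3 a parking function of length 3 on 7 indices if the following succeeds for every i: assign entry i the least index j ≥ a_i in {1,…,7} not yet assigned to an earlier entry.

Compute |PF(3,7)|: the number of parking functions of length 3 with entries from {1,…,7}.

|PF| = 5·8^2 = 5·64 = 320 [KW]
E.g. (2,2,1) → sorted (1,2,2): b_i ≤ 4+i ∀i, a PF.

320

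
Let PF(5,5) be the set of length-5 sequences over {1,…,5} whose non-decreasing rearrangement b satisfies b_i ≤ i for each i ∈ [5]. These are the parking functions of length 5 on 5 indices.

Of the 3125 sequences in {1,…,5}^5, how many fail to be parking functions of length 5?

|PF| = (6−5)·6^(5−1) = 1×1296 = 1296 (Pollak)
One tuple (4,5,4,5,5) → sorted (4,4,5,5,5): b_1=4>1, not a PF.
Total 3125; non-PF = 3125−1296 = 1829

1829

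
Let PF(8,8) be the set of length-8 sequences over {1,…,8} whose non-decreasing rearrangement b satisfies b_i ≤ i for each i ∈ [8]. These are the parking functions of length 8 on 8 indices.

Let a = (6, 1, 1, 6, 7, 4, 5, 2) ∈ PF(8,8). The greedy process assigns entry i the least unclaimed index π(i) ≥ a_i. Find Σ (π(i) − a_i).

Σπ = 36 ({1..8} each once); Σa = 6+1+1+6+7+4+5+2 = 32; disp = 36−32 = 4.

4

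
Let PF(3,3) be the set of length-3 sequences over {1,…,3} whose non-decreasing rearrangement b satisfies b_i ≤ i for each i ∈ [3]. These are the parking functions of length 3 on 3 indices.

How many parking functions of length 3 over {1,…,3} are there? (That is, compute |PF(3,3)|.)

16

|PF| = (4−3)·4^(3−1) = 1 · 16 = 16
E.g. (2,1,2) → sorted (1,2,2): b_i ≤ i ∀i, a PF.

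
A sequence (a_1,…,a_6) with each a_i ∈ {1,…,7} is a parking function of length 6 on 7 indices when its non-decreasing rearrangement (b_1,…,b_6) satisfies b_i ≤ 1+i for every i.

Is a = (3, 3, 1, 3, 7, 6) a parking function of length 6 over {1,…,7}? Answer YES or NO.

Rearranged: b = (1, 3, 3, 3, 6, 7).
  b_1=1 ≤ 2
  b_2=3 ≤ 3
  b_3=3 ≤ 4
  b_4=3 ≤ 5
  b_5=6 ≤ 6
  b_6=7 ≤ 7
All bounds hold ⇒ YES

YES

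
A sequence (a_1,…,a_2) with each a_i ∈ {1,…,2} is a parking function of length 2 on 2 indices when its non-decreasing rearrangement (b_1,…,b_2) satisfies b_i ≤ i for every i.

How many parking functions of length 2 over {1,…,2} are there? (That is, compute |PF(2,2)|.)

3

Count = (2−2+1)·(2+1)^(2−1) = 1×3 = 3 [KW]
E.g. (1,2) → sorted (1,2): b_i ≤ i ∀i, a PF.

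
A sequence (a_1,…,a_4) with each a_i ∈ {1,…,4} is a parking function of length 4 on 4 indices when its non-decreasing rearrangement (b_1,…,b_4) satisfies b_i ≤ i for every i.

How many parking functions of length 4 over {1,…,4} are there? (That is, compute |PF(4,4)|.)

|PF| = (4−4+1)·(4+1)^(4−1) = 1×125 = 125 (Pollak)
Check (3,2,4,1) → sorted (1,2,3,4): b_i ≤ i ∀i, a PF.

125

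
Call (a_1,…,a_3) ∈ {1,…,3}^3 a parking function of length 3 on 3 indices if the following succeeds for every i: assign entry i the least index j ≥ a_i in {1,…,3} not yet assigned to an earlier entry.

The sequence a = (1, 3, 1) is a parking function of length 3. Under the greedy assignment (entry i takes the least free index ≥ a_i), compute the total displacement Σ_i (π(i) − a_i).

1

Σπ = 6 ({1..3} each once); Σa = 1+3+1 = 5; disp = 6−5 = 1.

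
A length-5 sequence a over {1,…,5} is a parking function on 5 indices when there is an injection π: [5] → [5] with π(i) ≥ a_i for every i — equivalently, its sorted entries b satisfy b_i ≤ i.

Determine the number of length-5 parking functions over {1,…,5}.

#PF = (5+1−5)·(5+1)^{5−1} = 1×1296 = 1296 (Pollak)
One tuple (3,4,1,5,1) → sorted (1,1,3,4,5): b_i ≤ i ∀i, a PF.

1296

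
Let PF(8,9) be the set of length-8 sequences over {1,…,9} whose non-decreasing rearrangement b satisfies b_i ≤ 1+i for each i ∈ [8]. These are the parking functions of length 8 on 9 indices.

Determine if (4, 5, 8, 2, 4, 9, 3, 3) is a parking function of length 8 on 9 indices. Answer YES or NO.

YES

Rearranged: b = (2, 3, 3, 4, 4, 5, 8, 9).
  b_1=2 ≤ 2
  b_2=3 ≤ 3
  b_3=3 ≤ 4
  b_4=4 ≤ 5
  b_5=4 ≤ 6
  b_6=5 ≤ 7
  b_7=8 ≤ 8
  b_8=9 ≤ 9
All bounds hold ⇒ YES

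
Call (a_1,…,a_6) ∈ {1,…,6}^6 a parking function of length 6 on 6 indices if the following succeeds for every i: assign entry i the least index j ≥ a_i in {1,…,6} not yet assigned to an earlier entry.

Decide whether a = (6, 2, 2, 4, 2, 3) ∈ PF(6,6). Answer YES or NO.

NO

Sorted: b = (2, 2, 2, 3, 4, 6).
  b_1=2 > 1
  fails at i=1 ⇒ NO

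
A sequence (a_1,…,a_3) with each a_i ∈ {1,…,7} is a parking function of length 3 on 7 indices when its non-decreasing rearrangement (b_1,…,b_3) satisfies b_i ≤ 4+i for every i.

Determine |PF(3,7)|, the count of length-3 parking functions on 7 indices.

320

|PF| = (7−3+1)·(7+1)^(3−1) = 5×64 = 320
One tuple (4,4,4) → sorted (4,4,4): b_i ≤ 4+i ∀i, a PF.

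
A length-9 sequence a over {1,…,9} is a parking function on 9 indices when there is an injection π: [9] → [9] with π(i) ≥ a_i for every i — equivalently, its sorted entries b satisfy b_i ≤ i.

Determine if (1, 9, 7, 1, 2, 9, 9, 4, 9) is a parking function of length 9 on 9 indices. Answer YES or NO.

Order a: b = (1, 1, 2, 4, 7, 9, 9, 9, 9).
  b_1=1 ≤ 1
  b_2=1 ≤ 2
  b_3=2 ≤ 3
  b_4=4 ≤ 4
  b_5=7 > 5
  fails at i=5 ⇒ NO

NO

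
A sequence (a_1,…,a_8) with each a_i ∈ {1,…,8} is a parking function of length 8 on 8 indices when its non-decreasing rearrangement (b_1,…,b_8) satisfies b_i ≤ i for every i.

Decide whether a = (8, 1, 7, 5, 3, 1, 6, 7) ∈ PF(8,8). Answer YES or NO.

NO

Sorted: b = (1, 1, 3, 5, 6, 7, 7, 8).
  b_1=1 ≤ 1
  b_2=1 ≤ 2
  b_3=3 ≤ 3
  b_4=5 > 4
  fails at i=4 ⇒ NO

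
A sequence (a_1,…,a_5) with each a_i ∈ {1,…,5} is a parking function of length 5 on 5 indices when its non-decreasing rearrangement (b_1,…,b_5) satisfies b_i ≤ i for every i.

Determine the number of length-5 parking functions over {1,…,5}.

#PF = (5+1−5)·(5+1)^{5−1} = 1×1296 = 1296 (Pollak)
E.g. (1,3,5,1,4) → sorted (1,1,3,4,5): b_i ≤ i ∀i, a PF.

1296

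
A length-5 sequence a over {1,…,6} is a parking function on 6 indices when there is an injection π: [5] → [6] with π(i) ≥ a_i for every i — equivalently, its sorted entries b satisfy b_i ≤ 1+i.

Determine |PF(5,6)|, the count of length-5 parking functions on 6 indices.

4802

#PF = 2·7^4 = 2×2401 = 4802 [KW]
E.g. (2,5,5,1,1) → sorted (1,1,2,5,5): b_i ≤ 1+i ∀i, a PF.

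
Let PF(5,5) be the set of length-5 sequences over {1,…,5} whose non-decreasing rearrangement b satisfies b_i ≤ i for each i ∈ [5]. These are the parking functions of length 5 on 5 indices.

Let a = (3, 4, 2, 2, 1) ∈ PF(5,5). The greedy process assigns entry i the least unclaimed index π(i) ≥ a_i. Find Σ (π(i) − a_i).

Σπ = 5·6/2 = 15 (π permutes [5]); Σa = 3+4+2+2+1 = 12; disp = 15−12 = 3.

3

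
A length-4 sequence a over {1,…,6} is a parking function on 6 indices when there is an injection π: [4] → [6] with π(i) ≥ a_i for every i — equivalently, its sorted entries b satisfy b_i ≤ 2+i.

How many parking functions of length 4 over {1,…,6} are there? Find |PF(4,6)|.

1029

|PF(4,6)| = (6+1−4)·(6+1)^{4−1} = 3×343 = 1029 (Konheim–Weiss)
E.g. (4,4,6,3) → sorted (3,4,4,6): b_i ≤ 2+i ∀i, a PF.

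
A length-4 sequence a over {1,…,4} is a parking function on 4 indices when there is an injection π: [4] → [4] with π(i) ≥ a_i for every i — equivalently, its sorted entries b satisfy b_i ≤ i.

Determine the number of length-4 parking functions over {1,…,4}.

Count = 1·5^3 = 1×125 = 125 (Pollak)
One tuple (2,1,4,3) → sorted (1,2,3,4): b_i ≤ i ∀i, a PF.

125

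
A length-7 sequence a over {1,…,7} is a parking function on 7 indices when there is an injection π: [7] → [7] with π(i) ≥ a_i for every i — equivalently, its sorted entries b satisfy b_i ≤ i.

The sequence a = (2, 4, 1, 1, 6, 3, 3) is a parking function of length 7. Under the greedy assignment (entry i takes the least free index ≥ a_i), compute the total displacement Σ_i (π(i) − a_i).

Σπ = 7·8/2 = 28 (π permutes [7]); Σa = 2+4+1+1+6+3+3 = 20; disp = 28−20 = 8.

8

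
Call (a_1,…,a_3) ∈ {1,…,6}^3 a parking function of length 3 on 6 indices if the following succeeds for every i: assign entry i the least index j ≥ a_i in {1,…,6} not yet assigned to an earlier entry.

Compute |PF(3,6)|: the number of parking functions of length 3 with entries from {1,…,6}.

#PF = 4·7^2 = 4 · 49 = 196 [KW]
Check (2,6,2) → sorted (2,2,6): b_i ≤ 3+i ∀i, a PF.

196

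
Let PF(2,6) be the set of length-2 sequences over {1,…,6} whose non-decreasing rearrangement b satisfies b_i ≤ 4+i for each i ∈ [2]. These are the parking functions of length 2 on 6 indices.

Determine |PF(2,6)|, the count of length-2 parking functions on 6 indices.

#PF = (6−2+1)·(6+1)^(2−1) = 5 · 7 = 35
Example (4,3) → sorted (3,4): b_i ≤ 4+i ∀i, a PF.

35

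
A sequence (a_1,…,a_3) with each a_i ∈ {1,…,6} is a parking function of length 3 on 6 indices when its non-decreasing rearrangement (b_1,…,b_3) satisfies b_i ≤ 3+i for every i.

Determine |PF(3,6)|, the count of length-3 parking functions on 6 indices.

#PF = (6−3+1)·(6+1)^(3−1) = 4×49 = 196 [KW]
E.g. (1,3,6) → sorted (1,3,6): b_i ≤ 3+i ∀i, a PF.

196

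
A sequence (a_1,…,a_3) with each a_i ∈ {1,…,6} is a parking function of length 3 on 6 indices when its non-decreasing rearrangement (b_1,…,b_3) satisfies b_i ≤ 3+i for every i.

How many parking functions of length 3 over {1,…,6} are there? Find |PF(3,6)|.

196

#PF = (6+1−3)·(6+1)^{3−1} = 4·49 = 196
Check (3,6,5) → sorted (3,5,6): b_i ≤ 3+i ∀i, a PF.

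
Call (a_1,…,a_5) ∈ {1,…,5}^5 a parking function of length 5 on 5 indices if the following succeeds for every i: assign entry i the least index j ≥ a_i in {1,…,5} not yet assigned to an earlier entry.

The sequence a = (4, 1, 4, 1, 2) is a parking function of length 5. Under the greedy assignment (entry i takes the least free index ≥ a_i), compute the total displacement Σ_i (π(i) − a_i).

Σπ = 15 ({1..5} each once); Σa = 4+1+4+1+2 = 12; disp = 15−12 = 3.

3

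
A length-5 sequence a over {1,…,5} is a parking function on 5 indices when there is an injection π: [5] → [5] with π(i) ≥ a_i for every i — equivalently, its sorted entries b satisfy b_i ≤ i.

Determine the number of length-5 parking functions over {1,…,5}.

Count = (5−5+1)·(5+1)^(5−1) = 1·1296 = 1296 (Konheim–Weiss)
Check (2,1,1,1,2) → sorted (1,1,1,2,2): b_i ≤ i ∀i, a PF.

1296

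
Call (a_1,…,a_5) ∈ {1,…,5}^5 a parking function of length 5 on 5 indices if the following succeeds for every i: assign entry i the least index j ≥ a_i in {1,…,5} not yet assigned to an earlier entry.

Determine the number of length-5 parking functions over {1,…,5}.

#PF = (5−5+1)·(5+1)^(5−1) = 1·1296 = 1296 (Pollak)
Check (1,1,2,5,4) → sorted (1,1,2,4,5): b_i ≤ i ∀i, a PF.

1296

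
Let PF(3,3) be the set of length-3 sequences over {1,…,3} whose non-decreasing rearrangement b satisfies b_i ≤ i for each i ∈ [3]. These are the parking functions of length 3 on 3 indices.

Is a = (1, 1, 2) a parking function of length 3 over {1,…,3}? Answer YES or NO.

YES

Sorted: b = (1, 1, 2).
  b_1=1 ≤ 1
  b_2=1 ≤ 2
  b_3=2 ≤ 3
All bounds hold ⇒ YES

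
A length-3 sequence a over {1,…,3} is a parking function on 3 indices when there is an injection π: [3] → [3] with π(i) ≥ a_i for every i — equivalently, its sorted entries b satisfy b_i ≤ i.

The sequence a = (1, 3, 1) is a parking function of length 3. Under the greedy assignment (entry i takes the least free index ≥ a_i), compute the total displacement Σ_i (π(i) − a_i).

1

Σπ = 6 ({1..3} each once); Σa = 1+3+1 = 5; disp = 6−5 = 1.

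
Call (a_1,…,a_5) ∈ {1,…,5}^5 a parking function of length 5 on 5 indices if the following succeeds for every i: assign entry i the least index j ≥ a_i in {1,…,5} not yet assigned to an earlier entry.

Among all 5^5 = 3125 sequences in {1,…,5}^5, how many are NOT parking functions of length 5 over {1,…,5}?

Count = 1·6^4 = 1·1296 = 1296 [KW]
One tuple (5,4,5,5,4) → sorted (4,4,5,5,5): b_1=4>1, not a PF.
5^5 − 1296 = 3125 − 1296 = 1829

1829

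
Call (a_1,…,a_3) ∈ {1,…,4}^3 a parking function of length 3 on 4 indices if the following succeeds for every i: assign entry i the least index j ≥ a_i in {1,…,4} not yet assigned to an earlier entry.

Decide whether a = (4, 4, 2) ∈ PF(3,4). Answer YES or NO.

NO

Order a: b = (2, 4, 4).
  b_1=2 ≤ 2
  b_2=4 > 3
  fails at i=2 ⇒ NO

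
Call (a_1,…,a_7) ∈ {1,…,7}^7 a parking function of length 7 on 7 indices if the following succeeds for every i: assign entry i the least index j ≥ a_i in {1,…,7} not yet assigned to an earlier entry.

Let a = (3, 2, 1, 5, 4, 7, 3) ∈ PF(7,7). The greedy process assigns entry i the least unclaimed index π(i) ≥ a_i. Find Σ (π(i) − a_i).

3

Σπ = 28 ({1..7} each once); Σa = 3+2+1+5+4+7+3 = 25; disp = 28−25 = 3.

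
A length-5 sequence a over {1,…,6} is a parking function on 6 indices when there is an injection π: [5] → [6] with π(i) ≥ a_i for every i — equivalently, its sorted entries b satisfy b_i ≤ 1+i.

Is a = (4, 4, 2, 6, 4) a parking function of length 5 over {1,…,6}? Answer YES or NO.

NO

Sorted: b = (2, 4, 4, 4, 6).
  b_1=2 ≤ 2
  b_2=4 > 3
  fails at i=2 ⇒ NO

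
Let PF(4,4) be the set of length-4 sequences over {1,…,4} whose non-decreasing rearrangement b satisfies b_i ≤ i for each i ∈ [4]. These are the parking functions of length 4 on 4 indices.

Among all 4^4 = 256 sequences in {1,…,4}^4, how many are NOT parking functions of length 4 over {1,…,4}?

131

|PF| = 1·5^3 = 1·125 = 125
One tuple (3,4,4,3) → sorted (3,3,4,4): b_1=3>1, not a PF.
4^4 − 125 = 256 − 125 = 131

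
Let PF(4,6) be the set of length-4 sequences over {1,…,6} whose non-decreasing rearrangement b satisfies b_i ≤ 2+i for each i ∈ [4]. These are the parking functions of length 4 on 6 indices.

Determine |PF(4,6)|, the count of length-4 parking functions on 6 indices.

1029

#PF = 3·7^3 = 3·343 = 1029 (Konheim–Weiss)
Check (3,4,2,6) → sorted (2,3,4,6): b_i ≤ 2+i ∀i, a PF.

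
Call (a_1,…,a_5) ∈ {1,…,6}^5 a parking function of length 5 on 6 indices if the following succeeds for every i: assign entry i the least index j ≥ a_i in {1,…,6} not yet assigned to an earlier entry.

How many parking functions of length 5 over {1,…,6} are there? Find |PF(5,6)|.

|PF(5,6)| = (6−5+1)·(6+1)^(5−1) = 2×2401 = 4802 (Konheim–Weiss)
One tuple (4,5,1,1,6) → sorted (1,1,4,5,6): b_i ≤ 1+i ∀i, a PF.

4802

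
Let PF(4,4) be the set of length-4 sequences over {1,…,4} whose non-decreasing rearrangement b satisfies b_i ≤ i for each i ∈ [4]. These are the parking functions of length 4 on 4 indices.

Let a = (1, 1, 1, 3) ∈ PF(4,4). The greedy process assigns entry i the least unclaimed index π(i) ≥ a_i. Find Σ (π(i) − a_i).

4

Σπ = 4·5/2 = 10 (π permutes [4]); Σa = 1+1+1+3 = 6; disp = 10−6 = 4.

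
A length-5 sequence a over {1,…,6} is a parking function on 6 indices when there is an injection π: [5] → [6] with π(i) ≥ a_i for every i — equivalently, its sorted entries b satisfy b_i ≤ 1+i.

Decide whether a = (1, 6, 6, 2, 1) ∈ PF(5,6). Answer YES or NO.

NO

Sorted: b = (1, 1, 2, 6, 6).
  b_1=1 ≤ 2
  b_2=1 ≤ 3
  b_3=2 ≤ 4
  b_4=6 > 5
  fails at i=4 ⇒ NO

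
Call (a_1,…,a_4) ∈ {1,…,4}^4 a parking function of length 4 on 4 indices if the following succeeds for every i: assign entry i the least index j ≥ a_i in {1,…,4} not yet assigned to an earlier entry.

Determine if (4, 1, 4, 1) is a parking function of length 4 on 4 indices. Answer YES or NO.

Sorted: b = (1, 1, 4, 4).
  b_1=1 ≤ 1
  b_2=1 ≤ 2
  b_3=4 > 3
  fails at i=3 ⇒ NO

NO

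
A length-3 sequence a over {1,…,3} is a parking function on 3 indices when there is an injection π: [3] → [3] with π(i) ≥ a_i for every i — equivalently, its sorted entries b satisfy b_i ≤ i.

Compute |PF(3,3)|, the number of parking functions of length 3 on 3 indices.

16

|PF| = (4−3)·4^(3−1) = 1 · 16 = 16
Check (3,1,1) → sorted (1,1,3): b_i ≤ i ∀i, a PF.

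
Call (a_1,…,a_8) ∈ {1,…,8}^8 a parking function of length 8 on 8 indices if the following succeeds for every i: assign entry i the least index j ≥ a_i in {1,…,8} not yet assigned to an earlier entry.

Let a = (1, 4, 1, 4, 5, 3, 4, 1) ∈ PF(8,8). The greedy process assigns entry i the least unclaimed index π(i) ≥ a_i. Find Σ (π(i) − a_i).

13

Σπ(i) = 1+…+8 = 36; Σa = 1+4+1+4+5+3+4+1 = 23; disp = 36−23 = 13.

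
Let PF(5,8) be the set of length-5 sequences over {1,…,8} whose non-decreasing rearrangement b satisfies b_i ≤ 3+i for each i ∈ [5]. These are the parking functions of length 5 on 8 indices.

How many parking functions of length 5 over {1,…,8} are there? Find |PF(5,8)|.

|PF| = (8+1−5)·(8+1)^{5−1} = 4·6561 = 26244 (Konheim–Weiss)
E.g. (7,2,2,3,3) → sorted (2,2,3,3,7): b_i ≤ 3+i ∀i, a PF.

26244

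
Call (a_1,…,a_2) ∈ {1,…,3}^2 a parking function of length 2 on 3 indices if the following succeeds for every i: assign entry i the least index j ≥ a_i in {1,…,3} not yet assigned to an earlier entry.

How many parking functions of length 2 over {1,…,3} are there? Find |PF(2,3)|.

#PF = (3−2+1)·(3+1)^(2−1) = 2·4 = 8 (Pollak)
Check (1,1) → sorted (1,1): b_i ≤ 1+i ∀i, a PF.

8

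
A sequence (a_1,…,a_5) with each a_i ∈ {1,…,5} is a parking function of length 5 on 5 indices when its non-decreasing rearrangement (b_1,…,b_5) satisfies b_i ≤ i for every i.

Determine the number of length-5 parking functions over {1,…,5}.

|PF| = (5−5+1)·(5+1)^(5−1) = 1 · 1296 = 1296 (Pollak)
Example (1,5,1,3,3) → sorted (1,1,3,3,5): b_i ≤ i ∀i, a PF.

1296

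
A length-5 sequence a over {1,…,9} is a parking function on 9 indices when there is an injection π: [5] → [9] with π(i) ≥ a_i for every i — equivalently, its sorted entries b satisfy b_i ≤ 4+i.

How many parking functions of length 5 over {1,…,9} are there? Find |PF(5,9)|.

Count = (9+1−5)·(9+1)^{5−1} = 5×10000 = 50000 (Pollak)
E.g. (6,3,4,3,7) → sorted (3,3,4,6,7): b_i ≤ 4+i ∀i, a PF.

50000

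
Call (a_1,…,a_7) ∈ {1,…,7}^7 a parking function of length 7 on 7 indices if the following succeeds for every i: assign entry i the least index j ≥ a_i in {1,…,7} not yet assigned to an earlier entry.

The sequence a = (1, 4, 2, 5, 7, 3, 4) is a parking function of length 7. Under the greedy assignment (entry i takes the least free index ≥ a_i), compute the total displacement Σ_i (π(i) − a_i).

Σπ = 28 ({1..7} each once); Σa = 1+4+2+5+7+3+4 = 26; disp = 28−26 = 2.

2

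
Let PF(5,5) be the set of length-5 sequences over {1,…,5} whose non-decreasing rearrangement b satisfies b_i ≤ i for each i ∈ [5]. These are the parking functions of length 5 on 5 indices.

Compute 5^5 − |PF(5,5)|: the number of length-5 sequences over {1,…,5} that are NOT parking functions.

1829

|PF| = (6−5)·6^(5−1) = 1·1296 = 1296
One tuple (4,3,5,4,5) → sorted (3,4,4,5,5): b_1=3>1, not a PF.
So 3125 − 1296 = 1829 fail.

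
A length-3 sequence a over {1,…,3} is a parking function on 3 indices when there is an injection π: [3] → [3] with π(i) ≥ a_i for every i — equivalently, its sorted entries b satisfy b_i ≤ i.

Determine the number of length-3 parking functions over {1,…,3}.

16

#PF = (3−3+1)·(3+1)^(3−1) = 1 · 16 = 16 (Pollak)
Example (2,2,1) → sorted (1,2,2): b_i ≤ i ∀i, a PF.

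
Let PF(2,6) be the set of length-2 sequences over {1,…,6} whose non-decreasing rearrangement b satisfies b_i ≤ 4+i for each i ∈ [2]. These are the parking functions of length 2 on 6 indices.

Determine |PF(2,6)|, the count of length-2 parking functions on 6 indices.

35

|PF| = (7−2)·7^(2−1) = 5×7 = 35 (Konheim–Weiss)
Example (2,1) → sorted (1,2): b_i ≤ 4+i ∀i, a PF.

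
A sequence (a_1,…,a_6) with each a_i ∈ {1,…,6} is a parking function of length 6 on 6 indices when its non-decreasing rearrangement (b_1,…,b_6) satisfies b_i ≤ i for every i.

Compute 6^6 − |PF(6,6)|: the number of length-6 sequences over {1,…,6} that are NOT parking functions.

Count = 1·7^5 = 1·16807 = 16807
One tuple (6,5,6,6,1,5) → sorted (1,5,5,6,6,6): b_2=5>2, not a PF.
6^6 − 16807 = 46656 − 16807 = 29849

29849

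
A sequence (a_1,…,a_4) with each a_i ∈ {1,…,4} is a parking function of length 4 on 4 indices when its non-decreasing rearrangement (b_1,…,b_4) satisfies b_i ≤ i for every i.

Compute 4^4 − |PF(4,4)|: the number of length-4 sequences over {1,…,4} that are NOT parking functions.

|PF| = (4−4+1)·(4+1)^(4−1) = 1 · 125 = 125 [KW]
One tuple (3,4,4,3) → sorted (3,3,4,4): b_1=3>1, not a PF.
4^4 − 125 = 256 − 125 = 131

131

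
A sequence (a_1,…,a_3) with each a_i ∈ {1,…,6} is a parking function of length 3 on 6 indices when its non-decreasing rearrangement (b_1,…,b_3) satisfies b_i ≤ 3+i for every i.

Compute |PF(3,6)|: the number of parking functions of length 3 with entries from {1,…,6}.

196

#PF = (6+1−3)·(6+1)^{3−1} = 4 · 49 = 196 (Konheim–Weiss)
Example (2,5,4) → sorted (2,4,5): b_i ≤ 3+i ∀i, a PF.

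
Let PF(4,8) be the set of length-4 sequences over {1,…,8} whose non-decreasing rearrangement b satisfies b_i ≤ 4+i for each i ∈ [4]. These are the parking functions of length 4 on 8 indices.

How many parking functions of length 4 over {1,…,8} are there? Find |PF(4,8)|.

#PF = 5·9^3 = 5 · 729 = 3645 (Pollak)
One tuple (2,2,8,4) → sorted (2,2,4,8): b_i ≤ 4+i ∀i, a PF.

3645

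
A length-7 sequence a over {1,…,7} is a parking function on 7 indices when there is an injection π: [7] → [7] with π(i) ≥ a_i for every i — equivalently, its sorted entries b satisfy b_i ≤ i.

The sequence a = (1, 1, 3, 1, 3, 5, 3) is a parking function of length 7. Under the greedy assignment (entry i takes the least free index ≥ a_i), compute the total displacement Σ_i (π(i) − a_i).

Σπ = 7·8/2 = 28 (π permutes [7]); Σa = 1+1+3+1+3+5+3 = 17; disp = 28−17 = 11.

11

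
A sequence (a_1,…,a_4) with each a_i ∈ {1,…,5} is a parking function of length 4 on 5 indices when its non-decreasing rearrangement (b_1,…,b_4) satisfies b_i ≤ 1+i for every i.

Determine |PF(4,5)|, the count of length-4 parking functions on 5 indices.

432

Count = (5−4+1)·(5+1)^(4−1) = 2×216 = 432 (Pollak)
One tuple (3,1,5,1) → sorted (1,1,3,5): b_i ≤ 1+i ∀i, a PF.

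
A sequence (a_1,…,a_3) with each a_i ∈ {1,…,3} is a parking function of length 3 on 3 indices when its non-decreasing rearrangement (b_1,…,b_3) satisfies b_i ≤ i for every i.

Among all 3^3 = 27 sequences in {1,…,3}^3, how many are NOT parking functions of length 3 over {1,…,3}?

11

Count = 1·4^2 = 1 · 16 = 16 (Pollak)
Example (2,3,3) → sorted (2,3,3): b_1=2>1, not a PF.
Total 27; non-PF = 27−16 = 11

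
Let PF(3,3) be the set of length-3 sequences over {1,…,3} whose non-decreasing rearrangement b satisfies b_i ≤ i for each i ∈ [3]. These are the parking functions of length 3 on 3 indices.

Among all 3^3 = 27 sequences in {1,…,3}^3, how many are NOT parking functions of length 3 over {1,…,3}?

Count = (3−3+1)·(3+1)^(3−1) = 1·16 = 16 [KW]
Example (3,3,2) → sorted (2,3,3): b_1=2>1, not a PF.
3^3 − 16 = 27 − 16 = 11

11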